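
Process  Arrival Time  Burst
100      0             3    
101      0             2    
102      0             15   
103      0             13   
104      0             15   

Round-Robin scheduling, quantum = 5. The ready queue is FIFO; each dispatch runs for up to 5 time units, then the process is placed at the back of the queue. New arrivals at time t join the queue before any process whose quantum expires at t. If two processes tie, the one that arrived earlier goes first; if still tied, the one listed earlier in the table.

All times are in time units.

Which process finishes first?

Gantt: | 100 0-3 | 101 3-5 | 102 5-10 | 103 10-15 | 104 15-20 | 102 20-25 | 103 25-30 | 104 30-35 | 102 35-40 | 103 40-43 | 104 43-48 |
Completion: 100=3  101=5  102=40  103=43  104=48
Finish order: 100 → 101 → 102 → 103 → 104

100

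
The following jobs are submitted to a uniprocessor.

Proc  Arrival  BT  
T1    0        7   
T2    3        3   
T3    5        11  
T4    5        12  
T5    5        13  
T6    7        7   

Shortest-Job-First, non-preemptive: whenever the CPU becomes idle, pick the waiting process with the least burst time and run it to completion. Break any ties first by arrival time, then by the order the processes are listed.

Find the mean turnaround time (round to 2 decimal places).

21.67

Timeline: | T1 0-7 | T2 7-10 | T6 10-17 | T3 17-28 | T4 28-40 | T5 40-53 |
Completion: T1=7  T2=10  T3=28  T4=40  T5=53  T6=17
Turnaround (C−A): T1=7  T2=7  T3=23  T4=35  T5=48  T6=10
Turnaround times: T1=7, T2=7, T3=23, T4=35, T5=48, T6=10
Average turnaround = (7+7+23+35+48+10) / 6 = 130/6 = 21.67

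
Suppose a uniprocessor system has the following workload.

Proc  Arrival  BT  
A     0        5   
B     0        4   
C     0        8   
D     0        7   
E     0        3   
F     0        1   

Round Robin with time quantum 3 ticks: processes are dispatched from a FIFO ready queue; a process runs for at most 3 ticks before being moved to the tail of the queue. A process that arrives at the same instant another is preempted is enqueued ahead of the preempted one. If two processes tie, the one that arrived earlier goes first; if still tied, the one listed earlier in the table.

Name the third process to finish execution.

A

Gantt: | A 0-3 | B 3-6 | C 6-9 | D 9-12 | E 12-15 | F 15-16 | A 16-18 | B 18-19 | C 19-22 | D 22-25 | C 25-27 | D 27-28 |
Completion: A=18  B=19  C=27  D=28  E=15  F=16
Finish order: E → F → A → B → C → D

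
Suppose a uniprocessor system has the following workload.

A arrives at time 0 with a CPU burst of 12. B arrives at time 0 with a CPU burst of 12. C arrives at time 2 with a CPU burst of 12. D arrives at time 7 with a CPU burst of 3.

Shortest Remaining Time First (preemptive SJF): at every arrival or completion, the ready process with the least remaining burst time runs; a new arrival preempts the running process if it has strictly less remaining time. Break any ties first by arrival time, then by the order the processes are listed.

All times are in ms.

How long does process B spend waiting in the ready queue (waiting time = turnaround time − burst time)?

Gantt: | A 0-7 | D 7-10 | A 10-15 | B 15-27 | C 27-39 |
Completion: A=15  B=27  C=39  D=10
Turnaround (C−A): A=15  B=27  C=37  D=3
Waiting(B) = turnaround − burst = 27 − 12 = 15

15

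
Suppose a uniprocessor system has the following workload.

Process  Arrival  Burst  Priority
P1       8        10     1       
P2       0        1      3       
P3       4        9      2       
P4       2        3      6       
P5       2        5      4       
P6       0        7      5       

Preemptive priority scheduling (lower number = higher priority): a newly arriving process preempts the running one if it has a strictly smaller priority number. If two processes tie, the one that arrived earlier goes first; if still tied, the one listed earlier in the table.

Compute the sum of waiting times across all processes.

84

Schedule: | P2 0-1 | P6 1-2 | P5 2-4 | P3 4-8 | P1 8-18 | P3 18-23 | P5 23-26 | P6 26-32 | P4 32-35 |
Completion: P1=18  P2=1  P3=23  P4=35  P5=26  P6=32
Waiting = turnaround − burst: P1=0, P2=0, P3=10, P4=30, P5=19, P6=25
Total waiting = 0 + 0 + 10 + 30 + 19 + 25 = 84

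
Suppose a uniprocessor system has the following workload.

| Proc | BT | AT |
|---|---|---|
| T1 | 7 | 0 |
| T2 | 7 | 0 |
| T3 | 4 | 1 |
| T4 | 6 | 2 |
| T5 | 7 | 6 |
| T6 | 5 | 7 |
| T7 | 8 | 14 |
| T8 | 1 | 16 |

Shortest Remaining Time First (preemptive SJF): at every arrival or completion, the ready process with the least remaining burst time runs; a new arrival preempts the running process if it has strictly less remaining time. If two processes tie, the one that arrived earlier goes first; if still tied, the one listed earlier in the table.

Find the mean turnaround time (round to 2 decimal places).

Gantt: | T1 0-1 | T3 1-5 | T1 5-11 | T6 11-16 | T8 16-17 | T4 17-23 | T2 23-30 | T5 30-37 | T7 37-45 |
Completion: T1=11  T2=30  T3=5  T4=23  T5=37  T6=16  T7=45  T8=17
Turnaround times: T1=11, T2=30, T3=4, T4=21, T5=31, T6=9, T7=31, T8=1
Average turnaround = (11+30+4+21+31+9+31+1) / 8 = 138/8 = 17.25

17.25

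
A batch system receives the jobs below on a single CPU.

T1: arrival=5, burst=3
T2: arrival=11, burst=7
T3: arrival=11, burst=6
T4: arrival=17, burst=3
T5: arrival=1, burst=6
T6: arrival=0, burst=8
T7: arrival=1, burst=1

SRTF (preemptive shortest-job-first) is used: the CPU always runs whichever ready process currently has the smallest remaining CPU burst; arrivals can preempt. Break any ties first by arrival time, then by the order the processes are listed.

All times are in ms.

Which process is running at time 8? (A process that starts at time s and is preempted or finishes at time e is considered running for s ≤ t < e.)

T1

Schedule: | T6 0-1 | T7 1-2 | T5 2-8 | T1 8-11 | T3 11-17 | T4 17-20 | T6 20-27 | T2 27-34 |
Completion: T1=11  T2=34  T3=17  T4=20  T5=8  T6=27  T7=2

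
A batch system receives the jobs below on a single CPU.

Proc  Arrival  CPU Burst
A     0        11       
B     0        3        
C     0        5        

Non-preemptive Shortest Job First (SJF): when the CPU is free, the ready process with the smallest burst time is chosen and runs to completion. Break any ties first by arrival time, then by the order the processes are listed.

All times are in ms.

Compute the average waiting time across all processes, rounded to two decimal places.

3.67

Gantt: | B 0-3 | C 3-8 | A 8-19 |
Completion: A=19  B=3  C=8
Turnaround (C−A): A=19  B=3  C=8
Waiting times: A=8, B=0, C=3
Average waiting = (8+0+3) / 3 = 11/3 = 3.67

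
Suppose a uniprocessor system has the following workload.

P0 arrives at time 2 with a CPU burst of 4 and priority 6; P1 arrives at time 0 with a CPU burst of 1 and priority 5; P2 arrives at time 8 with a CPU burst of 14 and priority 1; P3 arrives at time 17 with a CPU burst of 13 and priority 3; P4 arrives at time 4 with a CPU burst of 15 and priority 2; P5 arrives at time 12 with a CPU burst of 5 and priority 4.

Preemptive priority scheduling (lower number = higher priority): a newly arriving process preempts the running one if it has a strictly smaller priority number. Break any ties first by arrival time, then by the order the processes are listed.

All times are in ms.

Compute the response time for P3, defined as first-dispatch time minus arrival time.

Gantt: | P1 0-1 | idle 1-2 | P0 2-4 | P4 4-8 | P2 8-22 | P4 22-33 | P3 33-46 | P5 46-51 | P0 51-53 |
Completion: P0=53  P1=1  P2=22  P3=46  P4=33  P5=51
Turnaround (C−A): P0=51  P1=1  P2=14  P3=29  P4=29  P5=39
Response(P3) = first start − arrival = 33 − 17 = 16

16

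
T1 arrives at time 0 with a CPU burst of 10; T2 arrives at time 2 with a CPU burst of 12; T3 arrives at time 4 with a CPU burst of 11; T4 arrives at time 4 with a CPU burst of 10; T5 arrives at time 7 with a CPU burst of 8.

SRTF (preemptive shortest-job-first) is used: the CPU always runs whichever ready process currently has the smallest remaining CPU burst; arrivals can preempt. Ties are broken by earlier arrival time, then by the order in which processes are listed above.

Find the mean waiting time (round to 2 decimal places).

Gantt: | T1 0-10 | T5 10-18 | T4 18-28 | T3 28-39 | T2 39-51 |
Completion: T1=10  T2=51  T3=39  T4=28  T5=18
Waiting times: T1=0, T2=37, T3=24, T4=14, T5=3
Average waiting = (0+37+24+14+3) / 5 = 78/5 = 15.60

15.60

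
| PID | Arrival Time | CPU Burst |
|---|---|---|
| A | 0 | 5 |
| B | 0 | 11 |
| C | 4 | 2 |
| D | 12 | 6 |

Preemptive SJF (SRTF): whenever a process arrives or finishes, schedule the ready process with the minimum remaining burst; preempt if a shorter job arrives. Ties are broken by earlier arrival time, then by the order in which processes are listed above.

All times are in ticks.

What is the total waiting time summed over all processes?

14

Timeline: | A 0-5 | C 5-7 | B 7-18 | D 18-24 |
Completion: A=5  B=18  C=7  D=24
Turnaround (C−A): A=5  B=18  C=3  D=12
Waiting = turnaround − burst: A=0, B=7, C=1, D=6
Total waiting = 0 + 7 + 1 + 6 = 14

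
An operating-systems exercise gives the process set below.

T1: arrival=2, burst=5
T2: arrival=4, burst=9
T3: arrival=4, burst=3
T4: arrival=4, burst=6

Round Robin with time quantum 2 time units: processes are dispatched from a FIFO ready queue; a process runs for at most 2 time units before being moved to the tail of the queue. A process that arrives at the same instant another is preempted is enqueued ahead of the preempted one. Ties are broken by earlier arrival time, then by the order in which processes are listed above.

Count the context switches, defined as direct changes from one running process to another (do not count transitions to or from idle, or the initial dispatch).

11

Timeline: | idle 0-2 | T1 2-4 | T2 4-6 | T3 6-8 | T4 8-10 | T1 10-12 | T2 12-14 | T3 14-15 | T4 15-17 | T1 17-18 | T2 18-20 | T4 20-22 | T2 22-25 |
Completion: T1=18  T2=25  T3=15  T4=22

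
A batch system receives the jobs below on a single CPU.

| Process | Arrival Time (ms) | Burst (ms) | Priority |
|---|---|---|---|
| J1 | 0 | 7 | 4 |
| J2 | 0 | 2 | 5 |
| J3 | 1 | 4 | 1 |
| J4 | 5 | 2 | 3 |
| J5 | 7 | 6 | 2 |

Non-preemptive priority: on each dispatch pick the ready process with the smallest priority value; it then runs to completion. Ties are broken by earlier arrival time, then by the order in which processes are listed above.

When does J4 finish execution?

19

Schedule: | J1 0-7 | J3 7-11 | J5 11-17 | J4 17-19 | J2 19-21 |
Completion: J1=7  J2=21  J3=11  J4=19  J5=17
Turnaround (C−A): J1=7  J2=21  J3=10  J4=14  J5=10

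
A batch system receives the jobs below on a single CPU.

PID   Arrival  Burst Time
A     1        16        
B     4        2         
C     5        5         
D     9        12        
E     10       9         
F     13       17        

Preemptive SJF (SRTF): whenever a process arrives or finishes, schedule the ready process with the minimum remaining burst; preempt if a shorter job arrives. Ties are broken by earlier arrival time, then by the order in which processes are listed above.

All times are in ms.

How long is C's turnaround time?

Gantt: | idle 0-1 | A 1-4 | B 4-6 | C 6-11 | E 11-20 | D 20-32 | A 32-45 | F 45-62 |
Completion: A=45  B=6  C=11  D=32  E=20  F=62
Turnaround(C) = completion − arrival = 11 − 5 = 6

6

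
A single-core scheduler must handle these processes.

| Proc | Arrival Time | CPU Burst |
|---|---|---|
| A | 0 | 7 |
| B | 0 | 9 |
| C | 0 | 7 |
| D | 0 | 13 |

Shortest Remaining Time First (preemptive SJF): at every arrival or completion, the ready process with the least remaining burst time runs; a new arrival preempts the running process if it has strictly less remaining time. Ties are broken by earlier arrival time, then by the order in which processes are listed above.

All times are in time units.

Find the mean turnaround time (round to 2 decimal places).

Gantt: | A 0-7 | C 7-14 | B 14-23 | D 23-36 |
Completion: A=7  B=23  C=14  D=36
Turnaround times: A=7, B=23, C=14, D=36
Average turnaround = (7+23+14+36) / 4 = 80/4 = 20.00

20.00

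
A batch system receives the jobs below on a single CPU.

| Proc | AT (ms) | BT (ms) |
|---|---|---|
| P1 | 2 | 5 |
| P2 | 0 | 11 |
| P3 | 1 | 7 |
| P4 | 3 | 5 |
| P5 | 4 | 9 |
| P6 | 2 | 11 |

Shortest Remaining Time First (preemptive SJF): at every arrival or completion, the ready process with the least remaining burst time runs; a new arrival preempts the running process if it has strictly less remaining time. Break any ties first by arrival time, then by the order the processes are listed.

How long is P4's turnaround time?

Schedule: | P2 0-1 | P3 1-2 | P1 2-7 | P4 7-12 | P3 12-18 | P5 18-27 | P2 27-37 | P6 37-48 |
Completion: P1=7  P2=37  P3=18  P4=12  P5=27  P6=48
Turnaround(P4) = completion − arrival = 12 − 3 = 9

9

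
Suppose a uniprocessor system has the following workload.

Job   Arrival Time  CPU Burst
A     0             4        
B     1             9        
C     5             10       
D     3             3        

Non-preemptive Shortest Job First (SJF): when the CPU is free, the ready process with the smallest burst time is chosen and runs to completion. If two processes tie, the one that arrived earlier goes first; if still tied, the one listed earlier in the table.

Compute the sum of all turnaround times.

Timeline: | A 0-4 | D 4-7 | B 7-16 | C 16-26 |
Completion: A=4  B=16  C=26  D=7
Turnaround (C−A): A=4  B=15  C=21  D=4
Turnaround = completion − arrival: A=4, B=15, C=21, D=4
Total turnaround = 4 + 15 + 21 + 4 = 44

44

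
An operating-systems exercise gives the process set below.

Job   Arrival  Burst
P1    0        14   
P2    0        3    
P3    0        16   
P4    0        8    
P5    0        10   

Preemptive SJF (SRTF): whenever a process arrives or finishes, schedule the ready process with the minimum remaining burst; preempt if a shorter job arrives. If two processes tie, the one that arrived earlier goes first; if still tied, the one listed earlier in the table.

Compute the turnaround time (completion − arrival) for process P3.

Schedule: | P2 0-3 | P4 3-11 | P5 11-21 | P1 21-35 | P3 35-51 |
Completion: P1=35  P2=3  P3=51  P4=11  P5=21
Turnaround (C−A): P1=35  P2=3  P3=51  P4=11  P5=21
Turnaround(P3) = completion − arrival = 51 − 0 = 51

51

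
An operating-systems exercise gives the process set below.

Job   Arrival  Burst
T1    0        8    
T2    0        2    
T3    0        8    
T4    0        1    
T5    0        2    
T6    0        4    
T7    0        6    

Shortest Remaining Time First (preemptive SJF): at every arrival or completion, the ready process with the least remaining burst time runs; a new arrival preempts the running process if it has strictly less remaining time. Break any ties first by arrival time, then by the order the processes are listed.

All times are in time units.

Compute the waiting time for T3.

23

Schedule: | T4 0-1 | T2 1-3 | T5 3-5 | T6 5-9 | T7 9-15 | T1 15-23 | T3 23-31 |
Completion: T1=23  T2=3  T3=31  T4=1  T5=5  T6=9  T7=15
Turnaround (C−A): T1=23  T2=3  T3=31  T4=1  T5=5  T6=9  T7=15
Waiting(T3) = turnaround − burst = 31 − 8 = 23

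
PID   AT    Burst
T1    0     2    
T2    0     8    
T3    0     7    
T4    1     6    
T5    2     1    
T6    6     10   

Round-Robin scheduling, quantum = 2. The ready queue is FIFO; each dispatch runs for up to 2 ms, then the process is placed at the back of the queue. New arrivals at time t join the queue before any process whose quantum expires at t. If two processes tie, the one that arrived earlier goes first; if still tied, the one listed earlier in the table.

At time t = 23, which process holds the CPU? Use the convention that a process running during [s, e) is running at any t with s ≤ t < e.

T4

Gantt: | T1 0-2 | T2 2-4 | T3 4-6 | T4 6-8 | T5 8-9 | T2 9-11 | T6 11-13 | T3 13-15 | T4 15-17 | T2 17-19 | T6 19-21 | T3 21-23 | T4 23-25 | T2 25-27 | T6 27-29 | T3 29-30 | T6 30-34 |
Completion: T1=2  T2=27  T3=30  T4=25  T5=9  T6=34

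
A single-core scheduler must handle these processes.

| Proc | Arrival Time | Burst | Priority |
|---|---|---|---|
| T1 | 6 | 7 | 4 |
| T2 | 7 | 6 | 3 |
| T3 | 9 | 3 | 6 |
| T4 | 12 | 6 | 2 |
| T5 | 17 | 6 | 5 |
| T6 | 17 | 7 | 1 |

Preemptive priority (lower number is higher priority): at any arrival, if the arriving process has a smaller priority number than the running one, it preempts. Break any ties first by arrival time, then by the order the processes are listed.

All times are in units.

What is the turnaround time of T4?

Schedule: | idle 0-6 | T1 6-7 | T2 7-12 | T4 12-17 | T6 17-24 | T4 24-25 | T2 25-26 | T1 26-32 | T5 32-38 | T3 38-41 |
Completion: T1=32  T2=26  T3=41  T4=25  T5=38  T6=24
Turnaround(T4) = completion − arrival = 25 − 12 = 13

13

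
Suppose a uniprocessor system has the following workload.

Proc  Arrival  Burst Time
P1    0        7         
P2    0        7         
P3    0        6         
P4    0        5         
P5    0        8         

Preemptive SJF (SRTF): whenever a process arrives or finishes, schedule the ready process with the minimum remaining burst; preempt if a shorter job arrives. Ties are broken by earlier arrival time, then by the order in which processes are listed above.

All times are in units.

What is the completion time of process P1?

Timeline: | P4 0-5 | P3 5-11 | P1 11-18 | P2 18-25 | P5 25-33 |
Completion: P1=18  P2=25  P3=11  P4=5  P5=33
Turnaround (C−A): P1=18  P2=25  P3=11  P4=5  P5=33

18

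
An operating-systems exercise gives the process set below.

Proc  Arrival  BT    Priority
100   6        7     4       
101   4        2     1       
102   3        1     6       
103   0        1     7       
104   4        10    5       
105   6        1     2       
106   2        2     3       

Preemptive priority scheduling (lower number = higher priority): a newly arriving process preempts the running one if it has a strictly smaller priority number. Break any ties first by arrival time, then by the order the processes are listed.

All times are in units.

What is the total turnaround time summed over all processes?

56

Gantt: | 103 0-1 | idle 1-2 | 106 2-4 | 101 4-6 | 105 6-7 | 100 7-14 | 104 14-24 | 102 24-25 |
Completion: 100=14  101=6  102=25  103=1  104=24  105=7  106=4
Turnaround (C−A): 100=8  101=2  102=22  103=1  104=20  105=1  106=2
Turnaround = completion − arrival: 100=8, 101=2, 102=22, 103=1, 104=20, 105=1, 106=2
Total turnaround = 8 + 2 + 22 + 1 + 20 + 1 + 2 = 56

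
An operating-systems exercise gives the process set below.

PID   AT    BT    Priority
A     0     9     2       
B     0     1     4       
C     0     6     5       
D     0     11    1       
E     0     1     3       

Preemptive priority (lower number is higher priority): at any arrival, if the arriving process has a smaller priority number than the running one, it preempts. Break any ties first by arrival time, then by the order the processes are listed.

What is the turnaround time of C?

Timeline: | D 0-11 | A 11-20 | E 20-21 | B 21-22 | C 22-28 |
Completion: A=20  B=22  C=28  D=11  E=21
Turnaround (C−A): A=20  B=22  C=28  D=11  E=21
Turnaround(C) = completion − arrival = 28 − 0 = 28

28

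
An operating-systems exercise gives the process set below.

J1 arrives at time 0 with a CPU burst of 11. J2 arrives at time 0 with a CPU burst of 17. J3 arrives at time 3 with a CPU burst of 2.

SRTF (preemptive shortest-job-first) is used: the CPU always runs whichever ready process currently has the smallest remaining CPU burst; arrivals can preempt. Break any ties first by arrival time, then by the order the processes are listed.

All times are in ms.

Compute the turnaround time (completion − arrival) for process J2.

30

Gantt: | J1 0-3 | J3 3-5 | J1 5-13 | J2 13-30 |
Completion: J1=13  J2=30  J3=5
Turnaround(J2) = completion − arrival = 30 − 0 = 30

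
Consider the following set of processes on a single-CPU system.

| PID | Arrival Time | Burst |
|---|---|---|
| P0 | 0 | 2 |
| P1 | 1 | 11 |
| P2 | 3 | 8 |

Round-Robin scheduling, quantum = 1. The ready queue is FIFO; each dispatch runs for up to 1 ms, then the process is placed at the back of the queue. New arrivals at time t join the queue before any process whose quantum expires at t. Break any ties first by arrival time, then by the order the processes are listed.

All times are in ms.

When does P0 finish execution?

3

Timeline: | P0 0-1 | P1 1-2 | P0 2-3 | P1 3-4 | P2 4-5 | P1 5-6 | P2 6-7 | P1 7-8 | P2 8-9 | P1 9-10 | P2 10-11 | P1 11-12 | P2 12-13 | P1 13-14 | P2 14-15 | P1 15-16 | P2 16-17 | P1 17-18 | P2 18-19 | P1 19-21 |
Completion: P0=3  P1=21  P2=19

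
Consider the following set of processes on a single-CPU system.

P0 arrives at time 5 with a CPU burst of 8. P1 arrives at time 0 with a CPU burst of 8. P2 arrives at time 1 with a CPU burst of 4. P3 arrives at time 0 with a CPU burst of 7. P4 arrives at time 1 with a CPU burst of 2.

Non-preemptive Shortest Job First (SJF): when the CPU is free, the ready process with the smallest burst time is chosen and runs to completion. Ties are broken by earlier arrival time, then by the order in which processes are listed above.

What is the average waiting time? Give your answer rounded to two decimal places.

Schedule: | P3 0-7 | P4 7-9 | P2 9-13 | P1 13-21 | P0 21-29 |
Completion: P0=29  P1=21  P2=13  P3=7  P4=9
Turnaround (C−A): P0=24  P1=21  P2=12  P3=7  P4=8
Waiting times: P0=16, P1=13, P2=8, P3=0, P4=6
Average waiting = (16+13+8+0+6) / 5 = 43/5 = 8.60

8.60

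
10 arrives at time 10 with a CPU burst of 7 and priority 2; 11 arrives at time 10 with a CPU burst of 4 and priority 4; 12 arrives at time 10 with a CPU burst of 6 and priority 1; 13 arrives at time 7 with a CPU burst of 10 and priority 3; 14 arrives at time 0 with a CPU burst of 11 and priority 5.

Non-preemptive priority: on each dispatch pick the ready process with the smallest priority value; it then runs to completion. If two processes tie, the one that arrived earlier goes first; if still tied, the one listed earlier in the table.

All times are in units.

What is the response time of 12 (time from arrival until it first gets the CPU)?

1

Timeline: | 14 0-11 | 12 11-17 | 10 17-24 | 13 24-34 | 11 34-38 |
Completion: 10=24  11=38  12=17  13=34  14=11
Response(12) = first start − arrival = 11 − 10 = 1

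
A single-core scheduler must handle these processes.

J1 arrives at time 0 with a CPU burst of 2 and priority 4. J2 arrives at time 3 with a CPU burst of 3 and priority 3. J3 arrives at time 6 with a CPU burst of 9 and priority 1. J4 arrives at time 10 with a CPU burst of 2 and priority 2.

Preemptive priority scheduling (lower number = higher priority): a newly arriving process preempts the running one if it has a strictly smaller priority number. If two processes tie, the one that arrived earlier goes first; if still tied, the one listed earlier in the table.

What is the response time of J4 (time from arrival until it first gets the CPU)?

5

Gantt: | J1 0-2 | idle 2-3 | J2 3-6 | J3 6-15 | J4 15-17 |
Completion: J1=2  J2=6  J3=15  J4=17
Turnaround (C−A): J1=2  J2=3  J3=9  J4=7
Response(J4) = first start − arrival = 15 − 10 = 5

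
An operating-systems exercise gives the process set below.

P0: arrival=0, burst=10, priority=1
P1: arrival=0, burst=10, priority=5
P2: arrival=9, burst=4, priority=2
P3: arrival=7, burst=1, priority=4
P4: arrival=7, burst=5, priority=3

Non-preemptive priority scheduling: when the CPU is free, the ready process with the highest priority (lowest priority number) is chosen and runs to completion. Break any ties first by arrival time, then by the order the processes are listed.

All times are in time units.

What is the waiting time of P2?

Schedule: | P0 0-10 | P2 10-14 | P4 14-19 | P3 19-20 | P1 20-30 |
Completion: P0=10  P1=30  P2=14  P3=20  P4=19
Waiting(P2) = turnaround − burst = 5 − 4 = 1

1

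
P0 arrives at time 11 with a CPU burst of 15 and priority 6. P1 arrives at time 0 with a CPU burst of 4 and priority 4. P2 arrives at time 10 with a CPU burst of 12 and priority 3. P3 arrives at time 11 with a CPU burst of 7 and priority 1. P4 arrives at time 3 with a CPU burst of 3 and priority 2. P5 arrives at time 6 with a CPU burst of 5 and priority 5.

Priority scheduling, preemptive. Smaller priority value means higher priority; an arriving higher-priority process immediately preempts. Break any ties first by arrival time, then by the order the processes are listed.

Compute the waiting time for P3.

Timeline: | P1 0-3 | P4 3-6 | P1 6-7 | P5 7-10 | P2 10-11 | P3 11-18 | P2 18-29 | P5 29-31 | P0 31-46 |
Completion: P0=46  P1=7  P2=29  P3=18  P4=6  P5=31
Waiting(P3) = turnaround − burst = 7 − 7 = 0

0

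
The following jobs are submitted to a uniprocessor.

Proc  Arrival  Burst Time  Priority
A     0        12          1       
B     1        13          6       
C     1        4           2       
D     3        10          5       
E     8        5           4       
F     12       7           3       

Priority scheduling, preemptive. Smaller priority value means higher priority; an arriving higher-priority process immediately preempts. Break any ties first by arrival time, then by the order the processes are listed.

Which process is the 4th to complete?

Timeline: | A 0-12 | C 12-16 | F 16-23 | E 23-28 | D 28-38 | B 38-51 |
Completion: A=12  B=51  C=16  D=38  E=28  F=23
Turnaround (C−A): A=12  B=50  C=15  D=35  E=20  F=11
Finish order: A → C → F → E → D → B

E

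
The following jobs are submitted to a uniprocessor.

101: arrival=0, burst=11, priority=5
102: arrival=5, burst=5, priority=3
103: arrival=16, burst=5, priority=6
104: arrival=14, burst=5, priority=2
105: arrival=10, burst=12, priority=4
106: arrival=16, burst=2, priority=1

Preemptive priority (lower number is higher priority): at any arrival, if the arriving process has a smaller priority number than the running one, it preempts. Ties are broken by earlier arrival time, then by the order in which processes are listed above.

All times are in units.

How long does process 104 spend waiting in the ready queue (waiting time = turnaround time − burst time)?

2

Gantt: | 101 0-5 | 102 5-10 | 105 10-14 | 104 14-16 | 106 16-18 | 104 18-21 | 105 21-29 | 101 29-35 | 103 35-40 |
Completion: 101=35  102=10  103=40  104=21  105=29  106=18
Turnaround (C−A): 101=35  102=5  103=24  104=7  105=19  106=2
Waiting(104) = turnaround − burst = 7 − 5 = 2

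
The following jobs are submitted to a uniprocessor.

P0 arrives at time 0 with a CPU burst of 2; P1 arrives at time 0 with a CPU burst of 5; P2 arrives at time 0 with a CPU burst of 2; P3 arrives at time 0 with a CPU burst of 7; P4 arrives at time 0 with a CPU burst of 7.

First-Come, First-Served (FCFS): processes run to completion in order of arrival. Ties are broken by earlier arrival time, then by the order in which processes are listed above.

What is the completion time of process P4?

23

Schedule: | P0 0-2 | P1 2-7 | P2 7-9 | P3 9-16 | P4 16-23 |
Completion: P0=2  P1=7  P2=9  P3=16  P4=23
Turnaround (C−A): P0=2  P1=7  P2=9  P3=16  P4=23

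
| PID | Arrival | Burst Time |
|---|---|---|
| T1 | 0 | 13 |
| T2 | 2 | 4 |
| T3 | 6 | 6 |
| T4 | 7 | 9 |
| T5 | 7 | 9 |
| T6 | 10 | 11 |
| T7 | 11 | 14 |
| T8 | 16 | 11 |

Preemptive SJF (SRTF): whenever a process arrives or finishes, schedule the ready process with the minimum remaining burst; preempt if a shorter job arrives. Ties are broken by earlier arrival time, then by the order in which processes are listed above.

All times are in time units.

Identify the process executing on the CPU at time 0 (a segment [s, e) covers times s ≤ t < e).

Gantt: | T1 0-2 | T2 2-6 | T3 6-12 | T4 12-21 | T5 21-30 | T1 30-41 | T6 41-52 | T8 52-63 | T7 63-77 |
Completion: T1=41  T2=6  T3=12  T4=21  T5=30  T6=52  T7=77  T8=63

T1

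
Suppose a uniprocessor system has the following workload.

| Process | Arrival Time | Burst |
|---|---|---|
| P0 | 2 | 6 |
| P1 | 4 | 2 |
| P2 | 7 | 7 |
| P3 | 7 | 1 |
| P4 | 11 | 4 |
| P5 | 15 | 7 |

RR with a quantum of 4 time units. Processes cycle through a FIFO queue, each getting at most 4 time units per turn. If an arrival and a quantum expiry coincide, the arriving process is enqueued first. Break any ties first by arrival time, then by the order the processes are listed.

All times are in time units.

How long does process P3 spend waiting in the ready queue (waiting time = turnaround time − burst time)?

Schedule: | idle 0-2 | P0 2-6 | P1 6-8 | P0 8-10 | P2 10-14 | P3 14-15 | P4 15-19 | P2 19-22 | P5 22-29 |
Completion: P0=10  P1=8  P2=22  P3=15  P4=19  P5=29
Turnaround (C−A): P0=8  P1=4  P2=15  P3=8  P4=8  P5=14
Waiting(P3) = turnaround − burst = 8 − 1 = 7

7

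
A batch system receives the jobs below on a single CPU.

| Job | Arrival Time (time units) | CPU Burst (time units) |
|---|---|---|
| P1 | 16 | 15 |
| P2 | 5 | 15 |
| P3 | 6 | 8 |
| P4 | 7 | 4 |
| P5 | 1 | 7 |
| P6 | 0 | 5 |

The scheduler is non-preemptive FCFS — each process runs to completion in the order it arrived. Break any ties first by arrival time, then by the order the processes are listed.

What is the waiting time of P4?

28

Schedule: | P6 0-5 | P5 5-12 | P2 12-27 | P3 27-35 | P4 35-39 | P1 39-54 |
Completion: P1=54  P2=27  P3=35  P4=39  P5=12  P6=5
Turnaround (C−A): P1=38  P2=22  P3=29  P4=32  P5=11  P6=5
Waiting(P4) = turnaround − burst = 32 − 4 = 28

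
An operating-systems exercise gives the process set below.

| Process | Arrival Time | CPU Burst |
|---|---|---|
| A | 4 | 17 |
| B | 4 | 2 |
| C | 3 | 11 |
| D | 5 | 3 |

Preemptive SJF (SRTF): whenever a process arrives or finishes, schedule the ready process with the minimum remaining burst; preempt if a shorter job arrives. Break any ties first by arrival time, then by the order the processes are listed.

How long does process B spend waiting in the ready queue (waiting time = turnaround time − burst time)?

0

Gantt: | idle 0-3 | C 3-4 | B 4-6 | D 6-9 | C 9-19 | A 19-36 |
Completion: A=36  B=6  C=19  D=9
Turnaround (C−A): A=32  B=2  C=16  D=4
Waiting(B) = turnaround − burst = 2 − 2 = 0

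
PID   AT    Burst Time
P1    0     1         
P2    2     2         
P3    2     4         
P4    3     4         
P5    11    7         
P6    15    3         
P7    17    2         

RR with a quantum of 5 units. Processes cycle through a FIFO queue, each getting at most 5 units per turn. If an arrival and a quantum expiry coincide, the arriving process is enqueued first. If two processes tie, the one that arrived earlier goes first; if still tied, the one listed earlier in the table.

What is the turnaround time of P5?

Gantt: | P1 0-1 | idle 1-2 | P2 2-4 | P3 4-8 | P4 8-12 | P5 12-17 | P6 17-20 | P7 20-22 | P5 22-24 |
Completion: P1=1  P2=4  P3=8  P4=12  P5=24  P6=20  P7=22
Turnaround (C−A): P1=1  P2=2  P3=6  P4=9  P5=13  P6=5  P7=5
Turnaround(P5) = completion − arrival = 24 − 11 = 13

13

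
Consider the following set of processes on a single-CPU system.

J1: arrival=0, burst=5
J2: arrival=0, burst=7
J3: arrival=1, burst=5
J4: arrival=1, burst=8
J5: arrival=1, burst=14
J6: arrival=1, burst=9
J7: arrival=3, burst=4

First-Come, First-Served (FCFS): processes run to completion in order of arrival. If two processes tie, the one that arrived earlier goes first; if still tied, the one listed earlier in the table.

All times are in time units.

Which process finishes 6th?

Schedule: | J1 0-5 | J2 5-12 | J3 12-17 | J4 17-25 | J5 25-39 | J6 39-48 | J7 48-52 |
Completion: J1=5  J2=12  J3=17  J4=25  J5=39  J6=48  J7=52
Turnaround (C−A): J1=5  J2=12  J3=16  J4=24  J5=38  J6=47  J7=49
Finish order: J1 → J2 → J3 → J4 → J5 → J6 → J7

J6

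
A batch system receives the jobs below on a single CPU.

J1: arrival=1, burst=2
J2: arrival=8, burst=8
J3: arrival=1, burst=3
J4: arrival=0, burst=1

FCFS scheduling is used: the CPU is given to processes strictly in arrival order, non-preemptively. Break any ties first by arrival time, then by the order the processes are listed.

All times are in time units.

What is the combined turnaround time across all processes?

16

Schedule: | J4 0-1 | J1 1-3 | J3 3-6 | idle 6-8 | J2 8-16 |
Completion: J1=3  J2=16  J3=6  J4=1
Turnaround (C−A): J1=2  J2=8  J3=5  J4=1
Turnaround = completion − arrival: J1=2, J2=8, J3=5, J4=1
Total turnaround = 2 + 8 + 5 + 1 = 16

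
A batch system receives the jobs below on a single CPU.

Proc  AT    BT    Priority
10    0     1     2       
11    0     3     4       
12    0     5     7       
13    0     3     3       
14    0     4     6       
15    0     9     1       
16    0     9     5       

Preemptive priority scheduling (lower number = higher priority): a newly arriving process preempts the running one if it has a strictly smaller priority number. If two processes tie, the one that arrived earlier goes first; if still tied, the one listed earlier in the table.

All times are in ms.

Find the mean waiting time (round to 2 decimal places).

Timeline: | 15 0-9 | 10 9-10 | 13 10-13 | 11 13-16 | 16 16-25 | 14 25-29 | 12 29-34 |
Completion: 10=10  11=16  12=34  13=13  14=29  15=9  16=25
Waiting times: 10=9, 11=13, 12=29, 13=10, 14=25, 15=0, 16=16
Average waiting = (9+13+29+10+25+0+16) / 7 = 102/7 = 14.57

14.57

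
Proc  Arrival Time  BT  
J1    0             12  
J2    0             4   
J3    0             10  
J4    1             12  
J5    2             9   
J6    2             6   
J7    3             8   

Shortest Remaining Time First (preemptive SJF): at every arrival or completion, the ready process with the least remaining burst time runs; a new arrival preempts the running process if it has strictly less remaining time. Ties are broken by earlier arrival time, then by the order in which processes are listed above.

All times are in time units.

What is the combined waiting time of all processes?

Timeline: | J2 0-4 | J6 4-10 | J7 10-18 | J5 18-27 | J3 27-37 | J1 37-49 | J4 49-61 |
Completion: J1=49  J2=4  J3=37  J4=61  J5=27  J6=10  J7=18
Turnaround (C−A): J1=49  J2=4  J3=37  J4=60  J5=25  J6=8  J7=15
Waiting = turnaround − burst: J1=37, J2=0, J3=27, J4=48, J5=16, J6=2, J7=7
Total waiting = 37 + 0 + 27 + 48 + 16 + 2 + 7 = 137

137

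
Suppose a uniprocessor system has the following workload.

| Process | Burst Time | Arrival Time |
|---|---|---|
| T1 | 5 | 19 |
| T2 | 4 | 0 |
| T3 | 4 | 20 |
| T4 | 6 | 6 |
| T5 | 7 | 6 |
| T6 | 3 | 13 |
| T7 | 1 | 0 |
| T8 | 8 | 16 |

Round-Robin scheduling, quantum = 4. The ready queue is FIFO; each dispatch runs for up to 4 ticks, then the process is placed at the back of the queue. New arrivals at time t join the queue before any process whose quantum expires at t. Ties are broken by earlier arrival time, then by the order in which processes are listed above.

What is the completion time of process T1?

Timeline: | T2 0-4 | T7 4-5 | idle 5-6 | T4 6-10 | T5 10-14 | T4 14-16 | T6 16-19 | T5 19-22 | T8 22-26 | T1 26-30 | T3 30-34 | T8 34-38 | T1 38-39 |
Completion: T1=39  T2=4  T3=34  T4=16  T5=22  T6=19  T7=5  T8=38

39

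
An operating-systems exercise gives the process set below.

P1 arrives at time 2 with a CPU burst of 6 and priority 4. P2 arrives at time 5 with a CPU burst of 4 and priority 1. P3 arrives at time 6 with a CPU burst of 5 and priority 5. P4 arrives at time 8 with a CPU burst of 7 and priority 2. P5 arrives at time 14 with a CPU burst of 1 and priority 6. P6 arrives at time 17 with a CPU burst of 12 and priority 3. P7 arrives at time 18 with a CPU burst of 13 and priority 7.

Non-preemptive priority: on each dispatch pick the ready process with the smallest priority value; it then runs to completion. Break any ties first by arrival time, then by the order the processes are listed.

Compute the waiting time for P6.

2

Gantt: | idle 0-2 | P1 2-8 | P2 8-12 | P4 12-19 | P6 19-31 | P3 31-36 | P5 36-37 | P7 37-50 |
Completion: P1=8  P2=12  P3=36  P4=19  P5=37  P6=31  P7=50
Turnaround (C−A): P1=6  P2=7  P3=30  P4=11  P5=23  P6=14  P7=32
Waiting(P6) = turnaround − burst = 14 − 12 = 2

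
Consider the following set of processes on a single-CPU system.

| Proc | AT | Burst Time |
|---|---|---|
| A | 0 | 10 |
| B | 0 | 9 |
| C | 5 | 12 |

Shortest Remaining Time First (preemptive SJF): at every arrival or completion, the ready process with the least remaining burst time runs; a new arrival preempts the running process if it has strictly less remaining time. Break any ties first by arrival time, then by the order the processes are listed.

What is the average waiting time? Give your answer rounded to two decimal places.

Timeline: | B 0-9 | A 9-19 | C 19-31 |
Completion: A=19  B=9  C=31
Turnaround (C−A): A=19  B=9  C=26
Waiting times: A=9, B=0, C=14
Average waiting = (9+0+14) / 3 = 23/3 = 7.67

7.67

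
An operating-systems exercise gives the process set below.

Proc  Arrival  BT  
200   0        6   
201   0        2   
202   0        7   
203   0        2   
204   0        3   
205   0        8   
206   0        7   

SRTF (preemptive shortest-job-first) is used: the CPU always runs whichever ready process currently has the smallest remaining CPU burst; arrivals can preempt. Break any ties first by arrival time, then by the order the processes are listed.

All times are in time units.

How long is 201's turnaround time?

Gantt: | 201 0-2 | 203 2-4 | 204 4-7 | 200 7-13 | 202 13-20 | 206 20-27 | 205 27-35 |
Completion: 200=13  201=2  202=20  203=4  204=7  205=35  206=27
Turnaround (C−A): 200=13  201=2  202=20  203=4  204=7  205=35  206=27
Turnaround(201) = completion − arrival = 2 − 0 = 2

2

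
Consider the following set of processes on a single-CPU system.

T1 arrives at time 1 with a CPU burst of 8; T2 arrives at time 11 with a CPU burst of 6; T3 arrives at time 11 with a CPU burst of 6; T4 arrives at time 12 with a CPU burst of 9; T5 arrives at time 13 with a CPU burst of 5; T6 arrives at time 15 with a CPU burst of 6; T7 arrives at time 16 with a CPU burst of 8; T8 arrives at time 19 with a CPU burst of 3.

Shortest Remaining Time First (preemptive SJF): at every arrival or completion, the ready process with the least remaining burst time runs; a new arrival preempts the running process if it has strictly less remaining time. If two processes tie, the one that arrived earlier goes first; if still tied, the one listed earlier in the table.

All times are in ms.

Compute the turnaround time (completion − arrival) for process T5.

9

Timeline: | idle 0-1 | T1 1-9 | idle 9-11 | T2 11-17 | T5 17-22 | T8 22-25 | T3 25-31 | T6 31-37 | T7 37-45 | T4 45-54 |
Completion: T1=9  T2=17  T3=31  T4=54  T5=22  T6=37  T7=45  T8=25
Turnaround (C−A): T1=8  T2=6  T3=20  T4=42  T5=9  T6=22  T7=29  T8=6
Turnaround(T5) = completion − arrival = 22 − 13 = 9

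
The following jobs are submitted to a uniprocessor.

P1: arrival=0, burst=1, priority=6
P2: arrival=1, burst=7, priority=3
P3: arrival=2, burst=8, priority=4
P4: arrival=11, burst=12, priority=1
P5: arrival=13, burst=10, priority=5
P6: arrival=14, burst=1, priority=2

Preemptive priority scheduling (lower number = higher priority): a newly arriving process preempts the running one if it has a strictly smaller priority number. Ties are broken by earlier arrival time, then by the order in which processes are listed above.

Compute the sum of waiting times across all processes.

Schedule: | P1 0-1 | P2 1-8 | P3 8-11 | P4 11-23 | P6 23-24 | P3 24-29 | P5 29-39 |
Completion: P1=1  P2=8  P3=29  P4=23  P5=39  P6=24
Turnaround (C−A): P1=1  P2=7  P3=27  P4=12  P5=26  P6=10
Waiting = turnaround − burst: P1=0, P2=0, P3=19, P4=0, P5=16, P6=9
Total waiting = 0 + 0 + 19 + 0 + 16 + 9 = 44

44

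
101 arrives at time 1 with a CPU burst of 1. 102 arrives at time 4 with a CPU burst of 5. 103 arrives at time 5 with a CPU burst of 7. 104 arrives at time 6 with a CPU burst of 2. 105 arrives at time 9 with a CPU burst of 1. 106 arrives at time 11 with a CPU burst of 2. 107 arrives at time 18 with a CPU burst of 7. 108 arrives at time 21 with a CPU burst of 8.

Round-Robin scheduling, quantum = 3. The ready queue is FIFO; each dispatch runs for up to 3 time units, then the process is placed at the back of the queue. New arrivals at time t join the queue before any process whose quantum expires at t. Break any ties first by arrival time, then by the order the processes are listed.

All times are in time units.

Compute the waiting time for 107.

9

Schedule: | idle 0-1 | 101 1-2 | idle 2-4 | 102 4-7 | 103 7-10 | 104 10-12 | 102 12-14 | 105 14-15 | 103 15-18 | 106 18-20 | 107 20-23 | 103 23-24 | 108 24-27 | 107 27-30 | 108 30-33 | 107 33-34 | 108 34-36 |
Completion: 101=2  102=14  103=24  104=12  105=15  106=20  107=34  108=36
Turnaround (C−A): 101=1  102=10  103=19  104=6  105=6  106=9  107=16  108=15
Waiting(107) = turnaround − burst = 16 − 7 = 9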